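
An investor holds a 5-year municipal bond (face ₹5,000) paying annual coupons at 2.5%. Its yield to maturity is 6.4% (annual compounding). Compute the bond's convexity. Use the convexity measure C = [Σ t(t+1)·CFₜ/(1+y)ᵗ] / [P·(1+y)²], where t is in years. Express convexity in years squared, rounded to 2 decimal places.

24.65

With y = 0.064:
  t   CF        PV=CF/(1+0.064)^t    t·PV        t(t+1)·PV
  1       125.00       117.4812       117.4812         234.9624
  2       125.00       110.4147       220.8293         662.4880
  3       125.00       103.7732       311.3195       1,245.2782
  4       125.00        97.5312       390.1247       1,950.6237
  5     5,125.00     3,758.2506    18,791.2528     112,747.5166
  Σ                  4,187.4508    19,831.0076     116,840.8688
P = 4,187.4508.
Convexity = Σ t(t+1)·PV / [P·(1+y)²] = 116,840.8688 / (4,187.4508 × 1.132096) = 24.64687.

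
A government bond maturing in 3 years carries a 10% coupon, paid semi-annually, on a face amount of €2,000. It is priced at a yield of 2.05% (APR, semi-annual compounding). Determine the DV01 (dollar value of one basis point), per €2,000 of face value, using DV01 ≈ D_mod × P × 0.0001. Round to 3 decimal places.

€0.658

Periodic yield y = 0.01025.
  t   CF        PV=CF/(1+0.01025)^t    t·PV
  1       100.00        98.9854        98.9854
  2       100.00        97.9811       195.9622
  3       100.00        96.9870       290.9609
  4       100.00        96.0029       384.0118
  5       100.00        95.0289       475.1445
  6     2,100.00     1,975.3595    11,852.1569
  Σ                  2,460.3448    13,297.2217
P = 2,460.3448; D_Mac = 5.40462 half-year periods = 2.70231 yrs; D_mod = 2.67489 yrs.
DV01 ≈ 2.67489 × 2,460.3448 × 0.0001 = 0.658115.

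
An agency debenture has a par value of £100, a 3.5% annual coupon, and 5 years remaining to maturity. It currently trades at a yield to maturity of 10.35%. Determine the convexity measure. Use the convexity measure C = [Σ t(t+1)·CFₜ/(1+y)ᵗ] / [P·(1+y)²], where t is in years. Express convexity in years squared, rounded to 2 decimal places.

With y = 0.1035:
  t   CF        PV=CF/(1+0.1035)^t    t·PV        t(t+1)·PV
  1         3.50         3.1717         3.1717           6.3435
  2         3.50         2.8742         5.7485          17.2455
  3         3.50         2.6047         7.8140          31.2559
  4         3.50         2.3604         9.4414          47.2072
  5       103.50        63.2526       316.2632       1,897.5792
  Σ                     74.2636       342.4388       1,999.6313
P = 74.2636.
Convexity = Σ t(t+1)·PV / [P·(1+y)²] = 1,999.6313 / (74.2636 × 1.217712) = 22.11205.

22.11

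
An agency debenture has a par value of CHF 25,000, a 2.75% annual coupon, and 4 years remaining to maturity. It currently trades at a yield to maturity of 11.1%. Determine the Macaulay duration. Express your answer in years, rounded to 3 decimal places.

Periodic yield y = 0.111. Discount each cash flow and weight by its year:
  t   CF        PV=CF/(1+0.111)^t    t·PV
  1       687.50       618.8119       618.8119
  2       687.50       556.9864     1,113.9728
  3       687.50       501.3379     1,504.0137
  4    25,687.50    16,860.3119    67,441.2475
  Σ                 18,537.4480    70,678.0458
Price P = Σ PV = 18,537.4480.
Macaulay duration = Σ(t·PV) / P = 70,678.0458 / 18,537.4480 = 3.81272 years.

3.813 years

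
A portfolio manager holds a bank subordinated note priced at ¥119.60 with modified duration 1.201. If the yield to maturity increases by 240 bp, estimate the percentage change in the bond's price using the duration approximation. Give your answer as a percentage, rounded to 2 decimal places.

-2.88%

Duration approximation: ΔP/P ≈ -D_mod · Δy = -1.201 × (+0.024) = -0.028824.
As a percentage: -2.8824%.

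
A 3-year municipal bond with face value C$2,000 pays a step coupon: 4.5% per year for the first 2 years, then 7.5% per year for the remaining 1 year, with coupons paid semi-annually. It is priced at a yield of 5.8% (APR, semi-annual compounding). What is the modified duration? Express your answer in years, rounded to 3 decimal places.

Periodic yield y = 0.029. First find Macaulay duration:
  t   CF        PV=CF/(1+0.029)^t    t·PV
  1        45.00        43.7318        43.7318
  2        45.00        42.4993        84.9986
  3        45.00        41.3016       123.9047
  4        45.00        40.1376       160.5503
  5        75.00        65.0106       325.0532
  6     2,075.00     1,747.9373    10,487.6239
  Σ                  1,980.6181    11,225.8623
P = 1,980.6181; Macaulay duration = 11,225.8623 / 1,980.6181 = 5.66786 half-year periods = 2.83393 years.
Modified duration = D_Mac / (1 + y) = 2.83393 / 1.029 = 2.75406 years.

2.754 years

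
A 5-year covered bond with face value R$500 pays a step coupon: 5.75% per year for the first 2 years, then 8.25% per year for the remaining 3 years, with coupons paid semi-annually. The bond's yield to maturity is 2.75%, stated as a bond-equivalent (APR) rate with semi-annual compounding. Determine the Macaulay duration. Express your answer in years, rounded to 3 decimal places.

Periodic yield y = 0.01375. Discount each cash flow and weight by its period:
  t   CF        PV=CF/(1+0.01375)^t    t·PV
  1       14.375        14.1800        14.1800
  2       14.375        13.9877        27.9754
  3       14.375        13.7980        41.3939
  4       14.375        13.6108        54.4433
  5       20.625        19.2637        96.3185
  6       20.625        19.0024       114.0145
  7       20.625        18.7447       131.2127
  8       20.625        18.4904       147.9234
  9       20.625        18.2396       164.1567
  10     520.625       454.1678     4,541.6781
  Σ                    603.4852     5,333.2965
Price P = Σ PV = 603.4852.
Macaulay duration = Σ(t·PV) / P = 5,333.2965 / 603.4852 = 8.83749 half-year periods.
In years: 8.83749 / 2 = 4.41875 years.

4.419 years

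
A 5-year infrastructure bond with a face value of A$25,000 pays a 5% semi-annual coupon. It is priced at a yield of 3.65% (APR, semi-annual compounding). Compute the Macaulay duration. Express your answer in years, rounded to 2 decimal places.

Periodic yield y = 0.01825. Discount each cash flow and weight by its period:
  t   CF        PV=CF/(1+0.01825)^t    t·PV
  1       625.00       613.7982       613.7982
  2       625.00       602.7971     1,205.5943
  3       625.00       591.9933     1,775.9798
  4       625.00       581.3830     2,325.5321
  5       625.00       570.9629     2,854.8147
  6       625.00       560.7296     3,364.3778
  7       625.00       550.6797     3,854.7581
  8       625.00       540.8099     4,326.4795
  9       625.00       531.1171     4,780.0535
  10   25,625.00    21,385.5137   213,855.1368
  Σ                 26,529.7846   238,956.5247
Price P = Σ PV = 26,529.7846.
Macaulay duration = Σ(t·PV) / P = 238,956.5247 / 26,529.7846 = 9.00710 half-year periods.
In years: 9.00710 / 2 = 4.50355 years.

4.50 years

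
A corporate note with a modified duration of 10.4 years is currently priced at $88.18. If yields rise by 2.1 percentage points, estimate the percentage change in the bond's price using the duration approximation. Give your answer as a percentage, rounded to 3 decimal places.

Duration approximation: ΔP/P ≈ -D_mod · Δy = -10.4 × (+0.021) = -0.218400.
As a percentage: -21.8400%.

-21.840%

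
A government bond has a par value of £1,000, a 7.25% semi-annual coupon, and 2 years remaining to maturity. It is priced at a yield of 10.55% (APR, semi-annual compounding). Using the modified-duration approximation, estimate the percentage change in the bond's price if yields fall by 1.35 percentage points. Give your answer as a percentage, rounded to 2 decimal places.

Periodic yield y = 0.05275. Modified duration first:
  t   CF        PV=CF/(1+0.05275)^t    t·PV
  1        36.25        34.4336        34.4336
  2        36.25        32.7083        65.4165
  3        36.25        31.0694        93.2081
  4     1,036.25       843.6524     3,374.6096
  Σ                    941.8636     3,567.6678
P = 941.8636; D_Mac = 3.78788 half-year periods = 1.89394 yrs; D_mod = 1.89394/(1+0.05275) = 1.79904 yrs.
ΔP/P ≈ -D_mod · Δy = -1.79904 × (-0.0135) = +0.024287 = +2.4287%.

+2.43%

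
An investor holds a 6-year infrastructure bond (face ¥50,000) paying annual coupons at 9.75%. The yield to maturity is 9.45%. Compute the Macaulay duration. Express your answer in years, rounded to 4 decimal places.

4.8236 years

Periodic yield y = 0.0945. Discount each cash flow and weight by its year:
  t   CF        PV=CF/(1+0.0945)^t    t·PV
  1     4,875.00     4,454.0886     4,454.0886
  2     4,875.00     4,069.5191     8,139.0381
  3     4,875.00     3,718.1536    11,154.4607
  4     4,875.00     3,397.1252    13,588.5009
  5     4,875.00     3,103.8147    15,519.0737
  6    54,875.00    31,921.2536   191,527.5213
  Σ                 50,663.9548   244,382.6834
Price P = Σ PV = 50,663.9548.
Macaulay duration = Σ(t·PV) / P = 244,382.6834 / 50,663.9548 = 4.82360 years.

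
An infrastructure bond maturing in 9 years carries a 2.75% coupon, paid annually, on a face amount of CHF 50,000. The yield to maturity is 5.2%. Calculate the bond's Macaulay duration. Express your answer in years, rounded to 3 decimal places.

7.985 years

Periodic yield y = 0.052. Discount each cash flow and weight by its year:
  t   CF        PV=CF/(1+0.052)^t    t·PV
  1     1,375.00     1,307.0342     1,307.0342
  2     1,375.00     1,242.4280     2,484.8559
  3     1,375.00     1,181.0152     3,543.0455
  4     1,375.00     1,122.6380     4,490.5520
  5     1,375.00     1,067.1464     5,335.7319
  6     1,375.00     1,014.3977     6,086.3862
  7     1,375.00       964.2564     6,749.7946
  8     1,375.00       916.5935     7,332.7481
  9    51,375.00    32,554.4361   292,989.9246
  Σ                 41,369.9454   330,320.0732
Price P = Σ PV = 41,369.9454.
Macaulay duration = Σ(t·PV) / P = 330,320.0732 / 41,369.9454 = 7.98454 years.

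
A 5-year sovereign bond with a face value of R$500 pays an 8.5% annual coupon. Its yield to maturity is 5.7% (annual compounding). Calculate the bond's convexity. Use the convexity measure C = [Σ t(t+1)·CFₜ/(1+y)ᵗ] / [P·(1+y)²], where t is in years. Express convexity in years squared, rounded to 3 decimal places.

22.009

With y = 0.057:
  t   CF        PV=CF/(1+0.057)^t    t·PV        t(t+1)·PV
  1        42.50        40.2081        40.2081          80.4163
  2        42.50        38.0399        76.0797         228.2392
  3        42.50        35.9885       107.9656         431.8622
  4        42.50        34.0478       136.1912         680.9559
  5       542.50       411.1732     2,055.8660      12,335.1962
  Σ                    559.4575     2,416.3106      13,756.6697
P = 559.4575.
Convexity = Σ t(t+1)·PV / [P·(1+y)²] = 13,756.6697 / (559.4575 × 1.117249) = 22.00879.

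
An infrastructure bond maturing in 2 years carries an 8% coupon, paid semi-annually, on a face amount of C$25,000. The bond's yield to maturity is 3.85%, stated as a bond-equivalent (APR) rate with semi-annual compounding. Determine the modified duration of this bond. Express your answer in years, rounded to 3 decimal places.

1.857 years

Periodic yield y = 0.01925. First find Macaulay duration:
  t   CF        PV=CF/(1+0.01925)^t    t·PV
  1     1,000.00       981.1136       981.1136
  2     1,000.00       962.5838     1,925.1677
  3     1,000.00       944.4040     2,833.2121
  4    26,000.00    24,090.7581    96,363.0325
  Σ                 26,978.8596   102,102.5259
P = 26,978.8596; Macaulay duration = 102,102.5259 / 26,978.8596 = 3.78454 half-year periods = 1.89227 years.
Modified duration = D_Mac / (1 + y) = 1.89227 / 1.01925 = 1.85653 years.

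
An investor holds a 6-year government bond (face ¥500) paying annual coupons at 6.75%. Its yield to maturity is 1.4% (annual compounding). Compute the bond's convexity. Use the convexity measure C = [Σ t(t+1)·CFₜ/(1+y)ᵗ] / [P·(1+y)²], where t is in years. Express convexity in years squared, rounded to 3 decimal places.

With y = 0.014:
  t   CF        PV=CF/(1+0.014)^t    t·PV        t(t+1)·PV
  1        33.75        33.2840        33.2840          66.5680
  2        33.75        32.8245        65.6490         196.9469
  3        33.75        32.3713        97.1138         388.4554
  4        33.75        31.9243       127.6974         638.4868
  5        33.75        31.4836       157.4179         944.5072
  6       533.75       491.0324     2,946.1945      20,623.3612
  Σ                    652.9201     3,427.3565      22,858.3256
P = 652.9201.
Convexity = Σ t(t+1)·PV / [P·(1+y)²] = 22,858.3256 / (652.9201 × 1.028196) = 34.04932.

34.049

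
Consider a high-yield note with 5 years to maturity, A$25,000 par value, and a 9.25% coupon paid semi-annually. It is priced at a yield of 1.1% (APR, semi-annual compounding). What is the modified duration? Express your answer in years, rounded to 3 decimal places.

4.246 years

Periodic yield y = 0.0055. First find Macaulay duration:
  t   CF        PV=CF/(1+0.0055)^t    t·PV
  1     1,156.25     1,149.9254     1,149.9254
  2     1,156.25     1,143.6354     2,287.2708
  3     1,156.25     1,137.3798     3,412.1395
  4     1,156.25     1,131.1585     4,524.6338
  5     1,156.25     1,124.9711     5,624.8556
  6     1,156.25     1,118.8176     6,712.9057
  7     1,156.25     1,112.6978     7,788.8845
  8     1,156.25     1,106.6114     8,852.8913
  9     1,156.25     1,100.5583     9,905.0251
  10   26,156.25    24,760.2332   247,602.3318
  Σ                 34,885.9886   297,860.8635
P = 34,885.9886; Macaulay duration = 297,860.8635 / 34,885.9886 = 8.53812 half-year periods = 4.26906 years.
Modified duration = D_Mac / (1 + y) = 4.26906 / 1.0055 = 4.24571 years.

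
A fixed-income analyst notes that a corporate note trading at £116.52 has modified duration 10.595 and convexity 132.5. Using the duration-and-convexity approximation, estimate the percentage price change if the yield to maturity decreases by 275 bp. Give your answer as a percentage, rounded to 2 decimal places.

+34.15%

Duration effect: -D_mod·Δy = -10.595 × (-0.0275) = +0.2913625
Convexity effect: ½·C·(Δy)² = 0.5 × 132.5 × (-0.0275)² = +0.0501015625
ΔP/P ≈ +0.2913625 + 0.0501015625 = +0.3414640625
= +34.14640625%.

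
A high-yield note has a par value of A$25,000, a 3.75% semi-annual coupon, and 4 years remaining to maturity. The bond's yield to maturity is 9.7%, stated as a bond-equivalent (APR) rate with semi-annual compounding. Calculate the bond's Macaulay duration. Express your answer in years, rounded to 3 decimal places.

3.717 years

Periodic yield y = 0.0485. Discount each cash flow and weight by its period:
  t   CF        PV=CF/(1+0.0485)^t    t·PV
  1       468.75       447.0672       447.0672
  2       468.75       426.3874       852.7749
  3       468.75       406.6642     1,219.9927
  4       468.75       387.8533     1,551.4134
  5       468.75       369.9126     1,849.5629
  6       468.75       352.8017     2,116.8102
  7       468.75       336.4823     2,355.3762
  8    25,468.75    17,436.5336   139,492.2691
  Σ                 20,163.7025   149,885.2666
Price P = Σ PV = 20,163.7025.
Macaulay duration = Σ(t·PV) / P = 149,885.2666 / 20,163.7025 = 7.43342 half-year periods.
In years: 7.43342 / 2 = 3.71671 years.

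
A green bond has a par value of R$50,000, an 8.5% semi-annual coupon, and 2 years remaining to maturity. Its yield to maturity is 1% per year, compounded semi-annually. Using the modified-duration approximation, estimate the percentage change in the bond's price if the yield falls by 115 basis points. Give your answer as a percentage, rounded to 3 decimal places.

Periodic yield y = 0.005. Modified duration first:
  t   CF        PV=CF/(1+0.005)^t    t·PV
  1     2,125.00     2,114.4279     2,114.4279
  2     2,125.00     2,103.9083     4,207.8166
  3     2,125.00     2,093.4411     6,280.3233
  4    52,125.00    51,095.4021   204,381.6083
  Σ                 57,407.1794   216,984.1761
P = 57,407.1794; D_Mac = 3.77974 half-year periods = 1.88987 yrs; D_mod = 1.88987/(1+0.005) = 1.88047 yrs.
ΔP/P ≈ -D_mod · Δy = -1.88047 × (-0.0115) = +0.021625 = +2.1625%.

+2.163%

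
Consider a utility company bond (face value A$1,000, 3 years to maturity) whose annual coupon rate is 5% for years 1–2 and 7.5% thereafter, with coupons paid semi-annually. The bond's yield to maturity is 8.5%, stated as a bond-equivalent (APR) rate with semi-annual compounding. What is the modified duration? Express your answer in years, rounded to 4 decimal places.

2.6965 years

Periodic yield y = 0.0425. First find Macaulay duration:
  t   CF        PV=CF/(1+0.0425)^t    t·PV
  1        25.00        23.9808        23.9808
  2        25.00        23.0032        46.0064
  3        25.00        22.0654        66.1962
  4        25.00        21.1659        84.6634
  5        37.50        30.4545       152.2723
  6     1,037.50       808.2240     4,849.3438
  Σ                    928.8937     5,222.4629
P = 928.8937; Macaulay duration = 5,222.4629 / 928.8937 = 5.62224 half-year periods = 2.81112 years.
Modified duration = D_Mac / (1 + y) = 2.81112 / 1.0425 = 2.69652 years.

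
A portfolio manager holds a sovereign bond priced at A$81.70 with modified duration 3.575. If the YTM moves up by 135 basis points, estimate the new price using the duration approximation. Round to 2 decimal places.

A$77.76

Duration approximation: ΔP/P ≈ -D_mod · Δy = -3.575 × (+0.0135) = -0.0482625.
New price ≈ 81.70 × (1 - 0.0482625) = 77.75695375.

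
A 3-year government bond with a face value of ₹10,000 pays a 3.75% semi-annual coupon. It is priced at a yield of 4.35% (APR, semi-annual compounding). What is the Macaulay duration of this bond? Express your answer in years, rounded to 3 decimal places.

Periodic yield y = 0.02175. Discount each cash flow and weight by its period:
  t   CF        PV=CF/(1+0.02175)^t    t·PV
  1       187.50       183.5087       183.5087
  2       187.50       179.6023       359.2047
  3       187.50       175.7791       527.3374
  4       187.50       172.0373       688.1493
  5       187.50       168.3752       841.8758
  6    10,187.50     8,953.6424    53,721.8542
  Σ                  9,832.9450    56,321.9301
Price P = Σ PV = 9,832.9450.
Macaulay duration = Σ(t·PV) / P = 56,321.9301 / 9,832.9450 = 5.72788 half-year periods.
In years: 5.72788 / 2 = 2.86394 years.

2.864 years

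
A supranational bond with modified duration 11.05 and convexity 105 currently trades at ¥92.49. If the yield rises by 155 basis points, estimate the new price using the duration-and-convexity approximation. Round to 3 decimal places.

¥77.815

Duration effect: -D_mod·Δy = -11.05 × (+0.0155) = -0.171275
Convexity effect: ½·C·(Δy)² = 0.5 × 105 × (0.0155)² = +0.012613125
ΔP/P ≈ -0.171275 + 0.012613125 = -0.158661875
New price ≈ 92.49 × (1 - 0.158661875) = 77.81536318125.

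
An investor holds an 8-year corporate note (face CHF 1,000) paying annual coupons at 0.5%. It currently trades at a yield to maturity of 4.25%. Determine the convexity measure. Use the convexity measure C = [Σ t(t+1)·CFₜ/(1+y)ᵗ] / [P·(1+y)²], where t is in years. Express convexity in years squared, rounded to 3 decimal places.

With y = 0.0425:
  t   CF        PV=CF/(1+0.0425)^t    t·PV        t(t+1)·PV
  1         5.00         4.7962         4.7962           9.5923
  2         5.00         4.6006         9.2013          27.6038
  3         5.00         4.4131        13.2392          52.9570
  4         5.00         4.2332        16.9327          84.6634
  5         5.00         4.0606        20.3030         121.8179
  6         5.00         3.8951        23.3703         163.5923
  7         5.00         3.7363        26.1538         209.2308
  8     1,005.00       720.3732     5,762.9857      51,866.8710
  Σ                    750.1082     5,876.9822      52,536.3285
P = 750.1082.
Convexity = Σ t(t+1)·PV / [P·(1+y)²] = 52,536.3285 / (750.1082 × 1.086806) = 64.44418.

64.444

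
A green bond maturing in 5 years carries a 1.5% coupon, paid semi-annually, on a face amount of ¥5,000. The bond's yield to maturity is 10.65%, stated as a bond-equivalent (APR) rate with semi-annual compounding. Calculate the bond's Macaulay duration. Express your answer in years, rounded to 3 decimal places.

Periodic yield y = 0.05325. Discount each cash flow and weight by its period:
  t   CF        PV=CF/(1+0.05325)^t    t·PV
  1        37.50        35.6041        35.6041
  2        37.50        33.8040        67.6080
  3        37.50        32.0950        96.2849
  4        37.50        30.4723       121.8892
  5        37.50        28.9317       144.6585
  6        37.50        27.4690       164.8139
  7        37.50        26.0802       182.5614
  8        37.50        24.7616       198.0932
  9        37.50        23.5098       211.5878
  10    5,037.50     2,998.4746    29,984.7465
  Σ                  3,261.2023    31,207.8474
Price P = Σ PV = 3,261.2023.
Macaulay duration = Σ(t·PV) / P = 31,207.8474 / 3,261.2023 = 9.56943 half-year periods.
In years: 9.56943 / 2 = 4.78472 years.

4.785 years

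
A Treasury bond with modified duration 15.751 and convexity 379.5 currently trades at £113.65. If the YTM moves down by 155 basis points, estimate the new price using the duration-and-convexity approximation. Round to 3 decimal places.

Duration effect: -D_mod·Δy = -15.751 × (-0.0155) = +0.2441405
Convexity effect: ½·C·(Δy)² = 0.5 × 379.5 × (-0.0155)² = +0.0455874375
ΔP/P ≈ +0.2441405 + 0.0455874375 = +0.2897279375
New price ≈ 113.65 × (1 + 0.2897279375) = 146.577580096875.

£146.578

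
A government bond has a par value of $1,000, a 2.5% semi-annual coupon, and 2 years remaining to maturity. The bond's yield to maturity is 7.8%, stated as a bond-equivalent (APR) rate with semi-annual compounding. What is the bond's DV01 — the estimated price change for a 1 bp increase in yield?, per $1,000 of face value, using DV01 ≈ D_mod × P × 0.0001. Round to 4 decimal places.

$0.1705

Periodic yield y = 0.039.
  t   CF        PV=CF/(1+0.039)^t    t·PV
  1        12.50        12.0308        12.0308
  2        12.50        11.5792        23.1584
  3        12.50        11.1446        33.4337
  4     1,012.50       868.8261     3,475.3043
  Σ                    903.5806     3,543.9272
P = 903.5806; D_Mac = 3.92209 half-year periods = 1.96105 yrs; D_mod = 1.88744 yrs.
DV01 ≈ 1.88744 × 903.5806 × 0.0001 = 0.170545.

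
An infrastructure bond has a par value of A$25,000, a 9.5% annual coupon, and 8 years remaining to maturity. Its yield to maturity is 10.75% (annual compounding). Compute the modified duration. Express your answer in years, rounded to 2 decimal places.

5.30 years

Periodic yield y = 0.1075. First find Macaulay duration:
  t   CF        PV=CF/(1+0.1075)^t    t·PV
  1     2,375.00     2,144.4695     2,144.4695
  2     2,375.00     1,936.3156     3,872.6312
  3     2,375.00     1,748.3662     5,245.0987
  4     2,375.00     1,578.6603     6,314.6410
  5     2,375.00     1,425.4269     7,127.1343
  6     2,375.00     1,287.0671     7,722.4029
  7     2,375.00     1,162.1374     8,134.9616
  8    27,375.00    12,094.9548    96,759.6382
  Σ                 23,377.3978   137,320.9774
P = 23,377.3978; Macaulay duration = 137,320.9774 / 23,377.3978 = 5.87409 years.
Modified duration = D_Mac / (1 + y) = 5.87409 / 1.1075 = 5.30392 years.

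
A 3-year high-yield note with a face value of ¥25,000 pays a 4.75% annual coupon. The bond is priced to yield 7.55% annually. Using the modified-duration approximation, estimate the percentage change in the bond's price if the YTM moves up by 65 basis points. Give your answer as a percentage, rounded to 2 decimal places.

-1.73%

Periodic yield y = 0.0755. Modified duration first:
  t   CF        PV=CF/(1+0.0755)^t    t·PV
  1     1,187.50     1,104.1376     1,104.1376
  2     1,187.50     1,026.6273     2,053.2545
  3    26,187.50    21,050.5184    63,151.5553
  Σ                 23,181.2833    66,308.9474
P = 23,181.2833; D_Mac = 2.86045 yrs; D_mod = 2.86045/(1+0.0755) = 2.65965 yrs.
ΔP/P ≈ -D_mod · Δy = -2.65965 × (+0.0065) = -0.017288 = -1.7288%.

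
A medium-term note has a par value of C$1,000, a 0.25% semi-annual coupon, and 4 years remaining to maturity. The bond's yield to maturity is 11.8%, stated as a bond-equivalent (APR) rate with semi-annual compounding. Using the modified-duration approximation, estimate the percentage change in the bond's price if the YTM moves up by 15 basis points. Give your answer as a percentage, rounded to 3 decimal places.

Periodic yield y = 0.059. Modified duration first:
  t   CF        PV=CF/(1+0.059)^t    t·PV
  1         1.25         1.1804         1.1804
  2         1.25         1.1146         2.2292
  3         1.25         1.0525         3.1575
  4         1.25         0.9939         3.9754
  5         1.25         0.9385         4.6925
  6         1.25         0.8862         5.3172
  7         1.25         0.8368         5.8578
  8     1,001.25       632.9579     5,063.6635
  Σ                    639.9608     5,090.0735
P = 639.9608; D_Mac = 7.95373 half-year periods = 3.97686 yrs; D_mod = 3.97686/(1+0.059) = 3.75530 yrs.
ΔP/P ≈ -D_mod · Δy = -3.75530 × (+0.0015) = -0.005633 = -0.5633%.

-0.563%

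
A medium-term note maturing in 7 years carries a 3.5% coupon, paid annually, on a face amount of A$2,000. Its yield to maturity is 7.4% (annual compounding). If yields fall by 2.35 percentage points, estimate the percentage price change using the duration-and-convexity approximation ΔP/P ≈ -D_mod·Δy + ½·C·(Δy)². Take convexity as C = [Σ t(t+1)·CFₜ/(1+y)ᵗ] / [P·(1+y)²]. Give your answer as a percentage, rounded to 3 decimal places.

With y = 0.074:
  t   CF        PV=CF/(1+0.074)^t    t·PV        t(t+1)·PV
  1        70.00        65.1769        65.1769         130.3538
  2        70.00        60.6861       121.3723         364.1168
  3        70.00        56.5048       169.5143         678.0574
  4        70.00        52.6115       210.4461       1,052.2306
  5        70.00        48.9865       244.9326       1,469.5958
  6        70.00        45.6113       273.6677       1,915.6742
  7     2,070.00     1,255.8575     8,791.0028      70,328.0220
  Σ                  1,585.4347     9,876.1127      75,938.0505
P = 1,585.4347; D_Mac = 6.22928 yrs; D_mod = 5.80007 yrs; C = 41.52432.
Duration effect: -5.80007 × (-0.0235) = +0.136302
Convexity effect: 0.5 × 41.52432 × (-0.0235)² = +0.0114659
ΔP/P ≈ +0.136302 + 0.0114659 = +0.147768 = +14.7768%.

+14.777%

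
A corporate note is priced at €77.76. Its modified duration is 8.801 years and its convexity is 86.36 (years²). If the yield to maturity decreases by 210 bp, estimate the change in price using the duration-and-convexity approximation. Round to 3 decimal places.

Duration effect: -D_mod·Δy = -8.801 × (-0.021) = +0.184821
Convexity effect: ½·C·(Δy)² = 0.5 × 86.36 × (-0.021)² = +0.01904238
ΔP/P ≈ +0.184821 + 0.01904238 = +0.20386338
ΔP ≈ 77.76 × (+0.20386338) = +15.8524164288.

+€15.852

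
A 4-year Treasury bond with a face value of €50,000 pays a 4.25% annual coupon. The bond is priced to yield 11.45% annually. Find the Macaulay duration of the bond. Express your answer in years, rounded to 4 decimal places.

3.7258 years

Periodic yield y = 0.1145. Discount each cash flow and weight by its year:
  t   CF        PV=CF/(1+0.1145)^t    t·PV
  1     2,125.00     1,906.6846     1,906.6846
  2     2,125.00     1,710.7982     3,421.5964
  3     2,125.00     1,535.0365     4,605.1096
  4    52,125.00    33,785.1442   135,140.5767
  Σ                 38,937.6635   145,073.9674
Price P = Σ PV = 38,937.6635.
Macaulay duration = Σ(t·PV) / P = 145,073.9674 / 38,937.6635 = 3.72580 years.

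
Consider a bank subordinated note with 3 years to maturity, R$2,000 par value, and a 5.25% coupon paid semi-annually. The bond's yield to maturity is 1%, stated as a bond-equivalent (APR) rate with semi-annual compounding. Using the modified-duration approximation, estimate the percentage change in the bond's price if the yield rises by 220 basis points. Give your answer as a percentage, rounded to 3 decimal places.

Periodic yield y = 0.005. Modified duration first:
  t   CF        PV=CF/(1+0.005)^t    t·PV
  1        52.50        52.2388        52.2388
  2        52.50        51.9789       103.9578
  3        52.50        51.7203       155.1609
  4        52.50        51.4630       205.8520
  5        52.50        51.2070       256.0348
  6     2,052.50     1,991.9884    11,951.9301
  Σ                  2,250.5963    12,725.1745
P = 2,250.5963; D_Mac = 5.65413 half-year periods = 2.82707 yrs; D_mod = 2.82707/(1+0.005) = 2.81300 yrs.
ΔP/P ≈ -D_mod · Δy = -2.81300 × (+0.022) = -0.061886 = -6.1886%.

-6.189%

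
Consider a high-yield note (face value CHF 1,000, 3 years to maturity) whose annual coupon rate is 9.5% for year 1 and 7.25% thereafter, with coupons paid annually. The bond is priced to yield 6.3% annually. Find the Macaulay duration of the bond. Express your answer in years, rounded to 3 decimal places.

Periodic yield y = 0.063. Discount each cash flow and weight by its year:
  t   CF        PV=CF/(1+0.063)^t    t·PV
  1        95.00        89.3697        89.3697
  2        72.50        64.1611       128.3221
  3     1,072.50       892.8891     2,678.6672
  Σ                  1,046.4198     2,896.3590
Price P = Σ PV = 1,046.4198.
Macaulay duration = Σ(t·PV) / P = 2,896.3590 / 1,046.4198 = 2.76787 years.

2.768 years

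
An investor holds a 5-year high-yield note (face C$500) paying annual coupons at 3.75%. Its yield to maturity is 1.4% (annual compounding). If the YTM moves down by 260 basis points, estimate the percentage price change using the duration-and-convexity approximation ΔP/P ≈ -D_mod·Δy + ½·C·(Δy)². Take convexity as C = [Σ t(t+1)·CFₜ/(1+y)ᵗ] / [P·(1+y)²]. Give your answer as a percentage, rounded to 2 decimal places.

+12.88%

With y = 0.014:
  t   CF        PV=CF/(1+0.014)^t    t·PV        t(t+1)·PV
  1        18.75        18.4911        18.4911          36.9822
  2        18.75        18.2358        36.4716         109.4149
  3        18.75        17.9840        53.9521         215.8086
  4        18.75        17.7357        70.9430         354.7149
  5       518.75       483.9142     2,419.5708      14,517.4249
  Σ                    556.3609     2,599.4287      15,234.3456
P = 556.3609; D_Mac = 4.67220 yrs; D_mod = 4.60769 yrs; C = 26.63123.
Duration effect: -4.60769 × (-0.026) = +0.119800
Convexity effect: 0.5 × 26.63123 × (-0.026)² = +0.0090014
ΔP/P ≈ +0.119800 + 0.0090014 = +0.128801 = +12.8801%.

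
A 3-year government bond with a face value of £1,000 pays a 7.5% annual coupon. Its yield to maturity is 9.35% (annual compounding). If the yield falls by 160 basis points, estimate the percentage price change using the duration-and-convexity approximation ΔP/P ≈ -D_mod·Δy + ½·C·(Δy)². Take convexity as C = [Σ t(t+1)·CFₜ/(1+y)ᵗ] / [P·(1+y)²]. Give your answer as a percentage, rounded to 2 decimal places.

+4.20%

With y = 0.0935:
  t   CF        PV=CF/(1+0.0935)^t    t·PV        t(t+1)·PV
  1        75.00        68.5871        68.5871         137.1742
  2        75.00        62.7225       125.4451         376.3353
  3     1,075.00       822.1520     2,466.4559       9,865.8236
  Σ                    953.4616     2,660.4881      10,379.3331
P = 953.4616; D_Mac = 2.79035 yrs; D_mod = 2.55176 yrs; C = 9.10392.
Duration effect: -2.55176 × (-0.016) = +0.040828
Convexity effect: 0.5 × 9.10392 × (-0.016)² = +0.0011653
ΔP/P ≈ +0.040828 + 0.0011653 = +0.041993 = +4.1993%.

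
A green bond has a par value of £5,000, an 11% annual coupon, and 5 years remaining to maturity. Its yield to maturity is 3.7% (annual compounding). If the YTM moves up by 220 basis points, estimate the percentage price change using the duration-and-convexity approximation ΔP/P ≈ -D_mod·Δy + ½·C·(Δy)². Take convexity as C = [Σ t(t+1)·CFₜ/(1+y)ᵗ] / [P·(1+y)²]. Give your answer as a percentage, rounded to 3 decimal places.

-8.435%

With y = 0.037:
  t   CF        PV=CF/(1+0.037)^t    t·PV        t(t+1)·PV
  1       550.00       530.3761       530.3761       1,060.7522
  2       550.00       511.4523     1,022.9047       3,068.7141
  3       550.00       493.2038     1,479.6114       5,918.4457
  4       550.00       475.6064     1,902.4255       9,512.1274
  5     5,550.00     4,628.0623    23,140.3117     138,841.8705
  Σ                  6,638.7010    28,075.6294     158,401.9099
P = 6,638.7010; D_Mac = 4.22908 yrs; D_mod = 4.07819 yrs; C = 22.18808.
Duration effect: -4.07819 × (+0.022) = -0.089720
Convexity effect: 0.5 × 22.18808 × (0.022)² = +0.0053695
ΔP/P ≈ -0.089720 + 0.0053695 = -0.084351 = -8.4351%.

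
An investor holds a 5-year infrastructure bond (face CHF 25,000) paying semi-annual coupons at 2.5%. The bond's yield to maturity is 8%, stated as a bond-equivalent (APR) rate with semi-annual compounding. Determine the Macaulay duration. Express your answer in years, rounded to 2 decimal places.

Periodic yield y = 0.04. Discount each cash flow and weight by its period:
  t   CF        PV=CF/(1+0.04)^t    t·PV
  1       312.50       300.4808       300.4808
  2       312.50       288.9238       577.8476
  3       312.50       277.8114       833.4341
  4       312.50       267.1263     1,068.5052
  5       312.50       256.8522     1,284.2611
  6       312.50       246.9733     1,481.8397
  7       312.50       237.4743     1,662.3202
  8       312.50       228.3407     1,826.7255
  9       312.50       219.5584     1,976.0252
  10   25,312.50    17,100.2180   171,002.1802
  Σ                 19,423.7592   182,013.6197
Price P = Σ PV = 19,423.7592.
Macaulay duration = Σ(t·PV) / P = 182,013.6197 / 19,423.7592 = 9.37067 half-year periods.
In years: 9.37067 / 2 = 4.68533 years.

4.69 years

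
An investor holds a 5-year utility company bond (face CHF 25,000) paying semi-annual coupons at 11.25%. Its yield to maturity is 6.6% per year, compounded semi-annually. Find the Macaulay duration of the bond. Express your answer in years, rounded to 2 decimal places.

Periodic yield y = 0.033. Discount each cash flow and weight by its period:
  t   CF        PV=CF/(1+0.033)^t    t·PV
  1     1,406.25     1,361.3262     1,361.3262
  2     1,406.25     1,317.8376     2,635.6752
  3     1,406.25     1,275.7382     3,827.2147
  4     1,406.25     1,234.9838     4,939.9351
  5     1,406.25     1,195.5312     5,977.6562
  6     1,406.25     1,157.3390     6,944.0343
  7     1,406.25     1,120.3669     7,842.5686
  8     1,406.25     1,084.5759     8,676.6075
  9     1,406.25     1,049.9283     9,449.3547
  10   26,406.25    19,085.4988   190,854.9883
  Σ                 29,883.1261   242,509.3607
Price P = Σ PV = 29,883.1261.
Macaulay duration = Σ(t·PV) / P = 242,509.3607 / 29,883.1261 = 8.11526 half-year periods.
In years: 8.11526 / 2 = 4.05763 years.

4.06 years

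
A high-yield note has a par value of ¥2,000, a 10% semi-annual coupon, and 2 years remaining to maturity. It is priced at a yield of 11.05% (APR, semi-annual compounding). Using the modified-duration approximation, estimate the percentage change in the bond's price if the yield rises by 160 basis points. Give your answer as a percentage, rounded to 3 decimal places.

Periodic yield y = 0.05525. Modified duration first:
  t   CF        PV=CF/(1+0.05525)^t    t·PV
  1       100.00        94.7643        94.7643
  2       100.00        89.8027       179.6054
  3       100.00        85.1009       255.3026
  4     2,100.00     1,693.5493     6,774.1973
  Σ                  1,963.2171     7,303.8695
P = 1,963.2171; D_Mac = 3.72036 half-year periods = 1.86018 yrs; D_mod = 1.86018/(1+0.05525) = 1.76278 yrs.
ΔP/P ≈ -D_mod · Δy = -1.76278 × (+0.016) = -0.028205 = -2.8205%.

-2.820%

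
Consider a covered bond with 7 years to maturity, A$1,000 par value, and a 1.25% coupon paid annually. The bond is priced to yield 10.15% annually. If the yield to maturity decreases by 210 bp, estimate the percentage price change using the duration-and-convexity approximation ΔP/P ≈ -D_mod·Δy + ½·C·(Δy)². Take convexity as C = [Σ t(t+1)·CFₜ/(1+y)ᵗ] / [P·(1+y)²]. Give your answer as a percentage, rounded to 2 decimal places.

+13.61%

With y = 0.1015:
  t   CF        PV=CF/(1+0.1015)^t    t·PV        t(t+1)·PV
  1        12.50        11.3482        11.3482          22.6963
  2        12.50        10.3025        20.6049          61.8148
  3        12.50         9.3531        28.0594         112.2374
  4        12.50         8.4913        33.9650         169.8251
  5        12.50         7.7088        38.5441         231.2644
  6        12.50         6.9985        41.9908         293.9357
  7     1,012.50       514.6400     3,602.4799      28,819.8389
  Σ                    568.8423     3,776.9922      29,711.6126
P = 568.8423; D_Mac = 6.63979 yrs; D_mod = 6.02795 yrs; C = 43.04923.
Duration effect: -6.02795 × (-0.021) = +0.126587
Convexity effect: 0.5 × 43.04923 × (-0.021)² = +0.0094924
ΔP/P ≈ +0.126587 + 0.0094924 = +0.136079 = +13.6079%.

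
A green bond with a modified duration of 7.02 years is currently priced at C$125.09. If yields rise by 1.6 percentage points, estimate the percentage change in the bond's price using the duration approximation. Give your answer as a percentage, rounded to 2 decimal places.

-11.23%

Duration approximation: ΔP/P ≈ -D_mod · Δy = -7.02 × (+0.016) = -0.112320.
As a percentage: -11.2320%.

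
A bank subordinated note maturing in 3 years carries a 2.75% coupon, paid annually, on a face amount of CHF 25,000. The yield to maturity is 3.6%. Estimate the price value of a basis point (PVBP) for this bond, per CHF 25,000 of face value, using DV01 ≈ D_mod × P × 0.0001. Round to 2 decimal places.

Periodic yield y = 0.036.
  t   CF        PV=CF/(1+0.036)^t    t·PV
  1       687.50       663.6100       663.6100
  2       687.50       640.5502     1,281.1005
  3    25,687.50    23,101.6273    69,304.8819
  Σ                 24,405.7876    71,249.5924
P = 24,405.7876; D_Mac = 2.91937 yrs; D_mod = 2.81793 yrs.
DV01 ≈ 2.81793 × 24,405.7876 × 0.0001 = 6.877374.

CHF 6.88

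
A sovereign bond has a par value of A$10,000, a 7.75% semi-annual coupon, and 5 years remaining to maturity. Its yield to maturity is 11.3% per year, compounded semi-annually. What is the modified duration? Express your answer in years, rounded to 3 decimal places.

Periodic yield y = 0.0565. First find Macaulay duration:
  t   CF        PV=CF/(1+0.0565)^t    t·PV
  1       387.50       366.7771       366.7771
  2       387.50       347.1624       694.3248
  3       387.50       328.5967       985.7901
  4       387.50       311.0239     1,244.0954
  5       387.50       294.3908     1,471.9539
  6       387.50       278.6472     1,671.8833
  7       387.50       263.7456     1,846.2191
  8       387.50       249.6409     1,997.1270
  9       387.50       236.2905     2,126.6142
  10   10,387.50     5,995.3704    59,953.7045
  Σ                  8,671.6454    72,358.4894
P = 8,671.6454; Macaulay duration = 72,358.4894 / 8,671.6454 = 8.34426 half-year periods = 4.17213 years.
Modified duration = D_Mac / (1 + y) = 4.17213 / 1.0565 = 3.94901 years.

3.949 years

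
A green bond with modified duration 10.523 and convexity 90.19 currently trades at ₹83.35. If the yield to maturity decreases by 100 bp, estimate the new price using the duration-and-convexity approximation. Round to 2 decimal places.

Duration effect: -D_mod·Δy = -10.523 × (-0.01) = +0.105230
Convexity effect: ½·C·(Δy)² = 0.5 × 90.19 × (-0.01)² = +0.0045095
ΔP/P ≈ +0.105230 + 0.0045095 = +0.1097395
New price ≈ 83.35 × (1 + 0.1097395) = 92.496787325.

₹92.50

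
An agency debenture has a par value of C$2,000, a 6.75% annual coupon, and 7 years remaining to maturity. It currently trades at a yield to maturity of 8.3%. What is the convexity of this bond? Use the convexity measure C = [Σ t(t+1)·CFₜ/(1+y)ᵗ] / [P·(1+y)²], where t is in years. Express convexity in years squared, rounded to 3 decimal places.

With y = 0.083:
  t   CF        PV=CF/(1+0.083)^t    t·PV        t(t+1)·PV
  1       135.00       124.6537       124.6537         249.3075
  2       135.00       115.1004       230.2008         690.6024
  3       135.00       106.2792       318.8377       1,275.3508
  4       135.00        98.1341       392.5364       1,962.6820
  5       135.00        90.6132       453.0660       2,718.3961
  6       135.00        83.6687       502.0122       3,514.0855
  7     2,135.00     1,221.7960     8,552.5717      68,420.5735
  Σ                  1,840.2453    10,573.8786      78,830.9977
P = 1,840.2453.
Convexity = Σ t(t+1)·PV / [P·(1+y)²] = 78,830.9977 / (1,840.2453 × 1.172889) = 36.52283.

36.523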